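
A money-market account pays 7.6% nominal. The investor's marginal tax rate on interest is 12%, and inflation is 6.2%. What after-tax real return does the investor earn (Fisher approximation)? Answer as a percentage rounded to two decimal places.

0.49%

After-tax nominal return = 7.6% × (1 − 0.12) = 6.6880%.
r ≈ 6.6880% − 6.2% → 0.49%.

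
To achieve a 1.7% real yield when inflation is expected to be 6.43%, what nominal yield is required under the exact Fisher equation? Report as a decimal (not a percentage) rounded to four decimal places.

(1 + i) = (1 + r)(1 + π) = 1.01700 × 1.06430 = 1.0823931
i = 1.0823931 − 1, so the required nominal rate is 0.0824.

0.0824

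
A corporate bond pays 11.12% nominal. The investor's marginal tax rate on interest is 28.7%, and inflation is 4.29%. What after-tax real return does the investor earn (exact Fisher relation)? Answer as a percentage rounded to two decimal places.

After-tax nominal return = 11.12% × (1 − 0.287) = 7.92856%.
1 + r = 1.0792856 / 1.04290 = 1.034889
After-tax real rate = 1.034889 − 1 → 3.49%.

3.49%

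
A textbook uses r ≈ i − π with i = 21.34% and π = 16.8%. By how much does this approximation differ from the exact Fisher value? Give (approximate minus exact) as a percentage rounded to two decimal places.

0.65%

Approximate: r ≈ 21.340% − 16.800% = 4.5400%
Exact: (1 + 0.2134)/(1 + 0.1680) − 1 = 3.8870%
Error = 4.5400% − 3.8870% = 0.6530% → 0.65%.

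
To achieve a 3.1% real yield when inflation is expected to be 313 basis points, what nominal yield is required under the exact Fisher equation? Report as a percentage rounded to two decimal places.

(1 + i) = (1 + r)(1 + π) = 1.03100 × 1.03130 = 1.0632703
i = 1.0632703 − 1, so the required nominal rate is 6.33%.

6.33%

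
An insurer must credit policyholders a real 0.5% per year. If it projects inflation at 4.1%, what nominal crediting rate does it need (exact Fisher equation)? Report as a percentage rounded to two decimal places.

4.62%

(1 + i) = (1 + r)(1 + π) = 1.00500 × 1.04100 = 1.046205
i = 1.046205 − 1, so the required nominal rate is 4.62%.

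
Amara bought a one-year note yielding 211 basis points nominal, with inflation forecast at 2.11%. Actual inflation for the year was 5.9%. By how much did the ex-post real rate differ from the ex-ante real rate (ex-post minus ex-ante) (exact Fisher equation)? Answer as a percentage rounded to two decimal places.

-3.58%

Ex-ante: (1 + 0.0211)/(1 + 0.0211) − 1 = 0.0000%
Ex-post: (1 + 0.0211)/(1 + 0.0590) − 1 = -3.5788%
Difference (ex-post − ex-ante) = -3.5788% → -3.58%.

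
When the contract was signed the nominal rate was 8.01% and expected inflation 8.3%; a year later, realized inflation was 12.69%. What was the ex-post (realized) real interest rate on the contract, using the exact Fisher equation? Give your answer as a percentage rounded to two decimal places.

Ex-post: (1 + 0.0801)/(1 + 0.1269) − 1 = -4.1530%
So the realized real rate is -4.15%.

-4.15%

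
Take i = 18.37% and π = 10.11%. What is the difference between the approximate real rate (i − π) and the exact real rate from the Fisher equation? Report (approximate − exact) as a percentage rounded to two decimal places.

0.76%

Approximate: r ≈ 18.370% − 10.110% = 8.2600%
Exact: (1 + 0.1837)/(1 + 0.1011) − 1 = 7.5016%
Error = 8.2600% − 7.5016% = 0.7584% → 0.76%.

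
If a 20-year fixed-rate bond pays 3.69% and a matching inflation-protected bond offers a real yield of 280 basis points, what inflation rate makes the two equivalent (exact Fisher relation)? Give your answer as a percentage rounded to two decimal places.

0.87%

(1 + π) = (1 + i)/(1 + r) = 1.03690 / 1.02800 = 1.008658
Break-even inflation = 1.008658 − 1 → 0.87%.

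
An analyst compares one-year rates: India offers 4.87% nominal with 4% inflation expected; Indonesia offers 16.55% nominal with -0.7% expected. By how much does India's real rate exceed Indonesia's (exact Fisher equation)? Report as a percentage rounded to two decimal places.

India: (1 + 0.0487)/(1 + 0.0400) − 1 = 0.8365%
Indonesia: (1 + 0.1655)/(1 − 0.0070) − 1 = 17.3716%
Differential = 0.8365% − 17.3716% = -16.5351% → -16.54%.

-16.54%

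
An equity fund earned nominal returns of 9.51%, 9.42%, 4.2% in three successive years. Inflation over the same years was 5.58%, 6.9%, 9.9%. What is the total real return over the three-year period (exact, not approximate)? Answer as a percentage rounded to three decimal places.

0.661%

Compound the nominal returns: 1.0951 × 1.0942 × 1.0420 = 1.248585.
Compound inflation: 1.0558 × 1.0690 × 1.0990 = 1.240387.
Deflate: 1.248585 / 1.240387 = 1.006610.
Total real return = 1.006610 − 1 → 0.661%.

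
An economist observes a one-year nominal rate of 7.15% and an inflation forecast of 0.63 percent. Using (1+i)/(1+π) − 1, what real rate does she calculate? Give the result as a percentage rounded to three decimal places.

By the Fisher identity, 1 + r = (1 + i)/(1 + π).
1 + r = 1.07150 / 1.00630 = 1.064792
r = 1.064792 − 1 = 6.4792%, i.e. 6.479%.

6.479%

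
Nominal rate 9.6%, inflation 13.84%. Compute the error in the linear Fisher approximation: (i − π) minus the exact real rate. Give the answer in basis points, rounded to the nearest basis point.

Approximate: r ≈ 9.600% − 13.840% = -4.2400%
Exact: (1 + 0.0960)/(1 + 0.1384) − 1 = -3.7245%
Error = -4.2400% − (-3.7245%) = -0.5155% → -52 basis points.

-52 basis points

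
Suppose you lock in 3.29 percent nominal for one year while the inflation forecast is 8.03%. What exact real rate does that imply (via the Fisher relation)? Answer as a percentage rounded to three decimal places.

1 + r = 1.03290 / 1.08030 = 0.956123
r = 0.956123 − 1 = -4.3877%, i.e. -4.388%.

-4.388%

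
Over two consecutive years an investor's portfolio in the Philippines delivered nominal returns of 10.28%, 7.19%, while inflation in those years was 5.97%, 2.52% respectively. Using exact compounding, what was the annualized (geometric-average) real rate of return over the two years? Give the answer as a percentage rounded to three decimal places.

4.311%

Compound the nominal returns: 1.1028 × 1.0719 = 1.18209132.
Compound inflation: 1.0597 × 1.0252 = 1.08640444.
Deflate: 1.18209132 / 1.08640444 = 1.08807667.
Annualized real rate = 1.08807667^(1/2) − 1 = 4.3109% → 4.311%.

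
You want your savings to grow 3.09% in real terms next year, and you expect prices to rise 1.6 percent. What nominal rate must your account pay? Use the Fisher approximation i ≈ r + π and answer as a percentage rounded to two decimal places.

i ≈ r + π = 3.09% + 1.6% = 4.69%.

4.69%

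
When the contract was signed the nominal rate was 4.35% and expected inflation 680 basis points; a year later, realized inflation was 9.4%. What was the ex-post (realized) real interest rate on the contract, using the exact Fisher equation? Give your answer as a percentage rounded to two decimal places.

-4.62%

Ex-post: (1 + 0.0435)/(1 + 0.0940) − 1 = -4.6161%
So the realized real rate is -4.62%.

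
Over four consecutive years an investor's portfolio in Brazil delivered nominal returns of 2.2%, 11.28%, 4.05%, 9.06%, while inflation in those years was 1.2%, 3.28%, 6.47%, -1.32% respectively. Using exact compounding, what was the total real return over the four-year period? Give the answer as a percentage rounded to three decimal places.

Nominal growth factor = 1.0220 × 1.1128 × 1.0405 × 1.0906 = 1.290552
Price-level growth factor = 1.0120 × 1.0328 × 1.0647 × 0.9868 = 1.098128
Real growth factor = 1.290552 / 1.098128 = 1.175229
Total real return = 1.175229 − 1 → 17.523%.

17.523%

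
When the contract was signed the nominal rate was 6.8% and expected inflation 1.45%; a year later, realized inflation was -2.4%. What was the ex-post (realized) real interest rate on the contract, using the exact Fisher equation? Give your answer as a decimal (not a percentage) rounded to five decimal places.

0.09426

Ex-post: (1 + 0.0680)/(1 − 0.0240) − 1 = 9.4262%
So the realized real rate is 0.09426.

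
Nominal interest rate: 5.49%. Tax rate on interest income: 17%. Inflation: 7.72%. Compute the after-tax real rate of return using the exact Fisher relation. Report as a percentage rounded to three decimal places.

After-tax nominal return = 5.49% × (1 − 0.17) = 4.5567%.
1 + r = 1.045567 / 1.07720 = 0.970634
After-tax real rate = 0.970634 − 1 → -2.937%.

-2.937%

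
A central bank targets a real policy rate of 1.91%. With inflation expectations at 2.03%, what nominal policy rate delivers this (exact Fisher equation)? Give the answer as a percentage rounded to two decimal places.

(1 + i) = (1 + r)(1 + π) = 1.01910 × 1.02030 = 1.03978773
i = 1.03978773 − 1, so the required nominal rate is 3.98%.

3.98%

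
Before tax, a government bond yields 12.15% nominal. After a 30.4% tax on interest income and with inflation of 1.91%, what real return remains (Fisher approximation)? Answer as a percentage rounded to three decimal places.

6.546%

After-tax nominal return = 12.15% × (1 − 0.304) = 8.4564%.
r ≈ 8.4564% − 1.91% → 6.546%.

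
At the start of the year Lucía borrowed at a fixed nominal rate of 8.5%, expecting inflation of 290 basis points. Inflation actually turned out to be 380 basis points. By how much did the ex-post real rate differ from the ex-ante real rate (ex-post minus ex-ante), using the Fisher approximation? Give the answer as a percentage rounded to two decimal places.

Ex-ante: 8.5% − 2.9% = 5.600%
Ex-post: 8.5% − 3.8% = 4.700%
Difference (ex-post − ex-ante) = -0.9000% → -0.90%.

-0.90%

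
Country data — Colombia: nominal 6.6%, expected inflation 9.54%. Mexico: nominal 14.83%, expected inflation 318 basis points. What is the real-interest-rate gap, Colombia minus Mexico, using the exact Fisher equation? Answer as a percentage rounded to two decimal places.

-13.97%

Colombia: (1 + 0.0660)/(1 + 0.0954) − 1 = -2.6840%
Mexico: (1 + 0.1483)/(1 + 0.0318) − 1 = 11.2909%
Differential = -2.6840% − 11.2909% = -13.9749% → -13.97%.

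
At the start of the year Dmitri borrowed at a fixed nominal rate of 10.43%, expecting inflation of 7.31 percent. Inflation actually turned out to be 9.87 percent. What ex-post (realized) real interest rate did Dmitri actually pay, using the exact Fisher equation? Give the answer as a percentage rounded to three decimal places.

0.510%

Ex-post: (1 + 0.1043)/(1 + 0.0987) − 1 = 0.5097%
So the realized real rate is 0.510%.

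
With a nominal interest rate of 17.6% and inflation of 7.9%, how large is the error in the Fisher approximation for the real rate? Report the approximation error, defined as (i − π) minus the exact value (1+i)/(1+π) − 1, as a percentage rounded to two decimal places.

0.71%

Approximate: r ≈ 17.600% − 7.900% = 9.7000%
Exact: (1 + 0.1760)/(1 + 0.0790) − 1 = 8.9898%
Error = 9.7000% − 8.9898% = 0.7102% → 0.71%.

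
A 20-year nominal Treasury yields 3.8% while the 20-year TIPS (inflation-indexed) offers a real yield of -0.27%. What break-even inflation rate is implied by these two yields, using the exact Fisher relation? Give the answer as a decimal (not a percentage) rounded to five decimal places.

(1 + π) = (1 + i)/(1 + r) = 1.03800 / 0.99730 = 1.040810
Break-even inflation = 1.040810 − 1 → 0.04081.

0.04081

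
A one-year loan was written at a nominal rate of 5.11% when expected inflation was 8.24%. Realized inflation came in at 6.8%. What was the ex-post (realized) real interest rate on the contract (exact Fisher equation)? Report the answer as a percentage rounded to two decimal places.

-1.58%

Ex-post: (1 + 0.0511)/(1 + 0.0680) − 1 = -1.5824%
So the realized real rate is -1.58%.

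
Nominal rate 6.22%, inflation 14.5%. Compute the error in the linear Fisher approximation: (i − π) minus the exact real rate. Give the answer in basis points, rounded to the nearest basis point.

-105 basis points

Approximate: r ≈ 6.220% − 14.500% = -8.2800%
Exact: (1 + 0.0622)/(1 + 0.1450) − 1 = -7.2314%
Error = -8.2800% − (-7.2314%) = -1.0486% → -105 basis points.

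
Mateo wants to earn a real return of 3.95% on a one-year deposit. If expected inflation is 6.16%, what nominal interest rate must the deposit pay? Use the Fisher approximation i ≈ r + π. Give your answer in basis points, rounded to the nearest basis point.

1011 basis points

i ≈ r + π = 3.95% + 6.16% = 1011 basis points.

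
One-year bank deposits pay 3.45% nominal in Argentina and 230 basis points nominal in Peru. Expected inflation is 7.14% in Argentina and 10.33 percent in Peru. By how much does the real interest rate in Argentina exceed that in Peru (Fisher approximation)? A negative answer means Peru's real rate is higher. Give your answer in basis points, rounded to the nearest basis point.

434 basis points

Argentina: 3.45% − 7.14% = -3.690%
Peru: 2.3% − 10.33% = -8.030%
Differential = 4.340% → 434 basis points.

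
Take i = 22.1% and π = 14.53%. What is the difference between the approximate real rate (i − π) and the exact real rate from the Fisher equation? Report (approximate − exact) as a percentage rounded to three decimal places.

Approximate: r ≈ 22.100% − 14.530% = 7.5700%
Exact: (1 + 0.2210)/(1 + 0.1453) − 1 = 6.6096%
Error = 7.5700% − 6.6096% = 0.9604% → 0.960%.

0.960%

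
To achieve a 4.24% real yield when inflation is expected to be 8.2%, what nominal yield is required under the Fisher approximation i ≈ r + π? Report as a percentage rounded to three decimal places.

i ≈ r + π = 4.24% + 8.2% = 12.440%.

12.440%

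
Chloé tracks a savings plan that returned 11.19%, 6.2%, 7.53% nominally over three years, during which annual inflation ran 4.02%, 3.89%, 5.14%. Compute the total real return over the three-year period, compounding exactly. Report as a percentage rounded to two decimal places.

Nominal growth factor = 1.1119 × 1.0620 × 1.0753 = 1.269755
Price-level growth factor = 1.0402 × 1.0389 × 1.0514 = 1.136210
Real growth factor = 1.269755 / 1.136210 = 1.117535
Total real return = 1.117535 − 1 → 11.75%.

11.75%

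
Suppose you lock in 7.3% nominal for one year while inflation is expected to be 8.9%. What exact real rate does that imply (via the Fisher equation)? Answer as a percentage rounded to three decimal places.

1 + r = 1.07300 / 1.08900 = 0.985308
r = 0.985308 − 1 = -1.4692%, i.e. -1.469%.

-1.469%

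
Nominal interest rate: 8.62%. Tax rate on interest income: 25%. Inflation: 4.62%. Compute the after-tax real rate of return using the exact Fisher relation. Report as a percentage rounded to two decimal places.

1.76%

After-tax nominal return = 8.62% × (1 − 0.25) = 6.4650%.
1 + r = 1.06465 / 1.04620 = 1.017635
After-tax real rate = 1.017635 − 1 → 1.76%.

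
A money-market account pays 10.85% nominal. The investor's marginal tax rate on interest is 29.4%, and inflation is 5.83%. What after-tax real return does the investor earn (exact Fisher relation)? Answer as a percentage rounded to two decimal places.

1.73%

After-tax nominal return = 10.85% × (1 − 0.294) = 7.6601%.
1 + r = 1.076601 / 1.05830 = 1.017293
After-tax real rate = 1.017293 − 1 → 1.73%.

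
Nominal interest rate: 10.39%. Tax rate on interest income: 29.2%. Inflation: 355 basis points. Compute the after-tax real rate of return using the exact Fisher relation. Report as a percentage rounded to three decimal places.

3.676%

After-tax nominal return = 10.39% × (1 − 0.292) = 7.35612%.
1 + r = 1.0735612 / 1.03550 = 1.036756
After-tax real rate = 1.036756 − 1 → 3.676%.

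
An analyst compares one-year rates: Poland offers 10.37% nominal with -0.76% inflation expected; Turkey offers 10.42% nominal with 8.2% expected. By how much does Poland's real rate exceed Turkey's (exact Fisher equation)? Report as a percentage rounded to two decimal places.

Poland: (1 + 0.1037)/(1 − 0.0076) − 1 = 11.2152%
Turkey: (1 + 0.1042)/(1 + 0.0820) − 1 = 2.0518%
Differential = 11.2152% − 2.0518% = 9.1635% → 9.16%.

9.16%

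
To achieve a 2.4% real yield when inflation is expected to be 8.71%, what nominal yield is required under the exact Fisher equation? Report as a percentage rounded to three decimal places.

11.319%

(1 + i) = (1 + r)(1 + π) = 1.02400 × 1.08710 = 1.1131904
i = 1.1131904 − 1, so the required nominal rate is 11.319%.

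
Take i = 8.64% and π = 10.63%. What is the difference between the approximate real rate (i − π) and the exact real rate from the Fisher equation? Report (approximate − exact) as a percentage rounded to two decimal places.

Approximate: r ≈ 8.640% − 10.630% = -1.9900%
Exact: (1 + 0.0864)/(1 + 0.1063) − 1 = -1.7988%
Error = -1.9900% − (-1.7988%) = -0.1912% → -0.19%.

-0.19%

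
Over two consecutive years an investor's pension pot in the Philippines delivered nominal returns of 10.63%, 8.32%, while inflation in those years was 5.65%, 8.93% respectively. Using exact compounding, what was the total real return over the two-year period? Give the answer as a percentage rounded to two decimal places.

Nominal growth factor = 1.1063 × 1.0832 = 1.198344
Price-level growth factor = 1.0565 × 1.0893 = 1.150845
Real growth factor = 1.198344 / 1.150845 = 1.041273
Total real return = 1.041273 − 1 → 4.13%.

4.13%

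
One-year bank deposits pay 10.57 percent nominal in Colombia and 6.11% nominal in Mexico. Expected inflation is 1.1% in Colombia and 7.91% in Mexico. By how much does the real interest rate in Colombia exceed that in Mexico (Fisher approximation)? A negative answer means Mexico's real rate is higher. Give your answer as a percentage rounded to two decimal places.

Colombia: 10.57% − 1.1% = 9.470%
Mexico: 6.11% − 7.91% = -1.800%
Differential = 11.270% → 11.27%.

11.27%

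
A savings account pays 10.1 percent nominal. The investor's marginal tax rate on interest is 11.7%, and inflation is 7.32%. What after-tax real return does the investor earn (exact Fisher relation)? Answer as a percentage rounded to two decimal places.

1.49%

After-tax nominal return = 10.1% × (1 − 0.117) = 8.9183%.
1 + r = 1.089183 / 1.07320 = 1.014893
After-tax real rate = 1.014893 − 1 → 1.49%.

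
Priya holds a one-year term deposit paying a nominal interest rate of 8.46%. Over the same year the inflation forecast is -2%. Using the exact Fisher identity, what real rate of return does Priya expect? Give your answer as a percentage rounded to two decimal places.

1 + r = 1.08460 / 0.98000 = 1.106735
r = 1.106735 − 1 = 10.6735%, i.e. 10.67%.

10.67%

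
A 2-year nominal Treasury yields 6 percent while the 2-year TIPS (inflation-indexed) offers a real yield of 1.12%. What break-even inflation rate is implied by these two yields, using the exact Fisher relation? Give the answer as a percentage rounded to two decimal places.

4.83%

(1 + π) = (1 + i)/(1 + r) = 1.06000 / 1.01120 = 1.048259
Break-even inflation = 1.048259 − 1 → 4.83%.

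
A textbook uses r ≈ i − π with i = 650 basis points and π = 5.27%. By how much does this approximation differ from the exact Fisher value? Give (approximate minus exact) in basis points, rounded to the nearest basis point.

Approximate: r ≈ 6.500% − 5.270% = 1.2300%
Exact: (1 + 0.0650)/(1 + 0.0527) − 1 = 1.1684%
Error = 1.2300% − 1.1684% = 0.0616% → 6 basis points.

6 basis points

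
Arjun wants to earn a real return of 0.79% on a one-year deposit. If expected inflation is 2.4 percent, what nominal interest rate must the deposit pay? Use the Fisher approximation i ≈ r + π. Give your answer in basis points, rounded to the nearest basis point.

i ≈ r + π = 0.79% + 2.4% = 319 basis points.

319 basis points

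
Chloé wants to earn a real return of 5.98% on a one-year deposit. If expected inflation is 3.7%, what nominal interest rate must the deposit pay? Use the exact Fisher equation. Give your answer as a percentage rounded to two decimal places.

(1 + i) = (1 + r)(1 + π) = 1.05980 × 1.03700 = 1.0990126
i = 1.0990126 − 1, so the required nominal rate is 9.90%.

9.90%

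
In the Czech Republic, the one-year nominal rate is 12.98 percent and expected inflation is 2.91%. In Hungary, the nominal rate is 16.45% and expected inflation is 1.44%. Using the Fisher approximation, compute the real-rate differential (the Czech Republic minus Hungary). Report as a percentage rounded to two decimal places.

The Czech Republic: 12.98% − 2.91% = 10.070%
Hungary: 16.45% − 1.44% = 15.010%
Differential = -4.940% → -4.94%.

-4.94%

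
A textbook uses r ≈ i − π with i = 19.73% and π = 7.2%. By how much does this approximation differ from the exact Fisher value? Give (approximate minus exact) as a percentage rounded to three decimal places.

Approximate: r ≈ 19.730% − 7.200% = 12.5300%
Exact: (1 + 0.1973)/(1 + 0.0720) − 1 = 11.6884%
Error = 12.5300% − 11.6884% = 0.8416% → 0.842%.

0.842%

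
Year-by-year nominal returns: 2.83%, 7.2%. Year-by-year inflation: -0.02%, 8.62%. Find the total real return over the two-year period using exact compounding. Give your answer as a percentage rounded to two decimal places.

1.51%

Nominal growth factor = 1.0283 × 1.0720 = 1.102338
Price-level growth factor = 0.9998 × 1.0862 = 1.085983
Real growth factor = 1.102338 / 1.085983 = 1.015060
Total real return = 1.015060 − 1 → 1.51%.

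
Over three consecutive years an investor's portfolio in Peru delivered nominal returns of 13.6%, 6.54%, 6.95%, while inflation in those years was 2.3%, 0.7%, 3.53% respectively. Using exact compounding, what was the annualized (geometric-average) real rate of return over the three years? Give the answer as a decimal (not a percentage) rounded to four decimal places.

0.0667

Compound the nominal returns: 1.1360 × 1.0654 × 1.0695 = 1.29440986.
Compound inflation: 1.0230 × 1.0070 × 1.0353 = 1.06652568.
Deflate: 1.29440986 / 1.06652568 = 1.21366966.
Annualized real rate = 1.21366966^(1/3) − 1 = 6.6678% → 0.0667.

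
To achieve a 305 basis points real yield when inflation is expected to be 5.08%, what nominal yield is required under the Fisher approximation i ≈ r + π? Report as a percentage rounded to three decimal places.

i ≈ r + π = 3.05% + 5.08% = 8.130%.

8.130%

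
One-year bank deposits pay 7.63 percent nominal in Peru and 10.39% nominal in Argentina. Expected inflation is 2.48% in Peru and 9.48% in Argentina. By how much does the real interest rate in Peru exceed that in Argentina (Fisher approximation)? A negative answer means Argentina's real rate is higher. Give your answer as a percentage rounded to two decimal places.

4.24%

Peru: 7.63% − 2.48% = 5.150%
Argentina: 10.39% − 9.48% = 0.910%
Differential = 4.240% → 4.24%.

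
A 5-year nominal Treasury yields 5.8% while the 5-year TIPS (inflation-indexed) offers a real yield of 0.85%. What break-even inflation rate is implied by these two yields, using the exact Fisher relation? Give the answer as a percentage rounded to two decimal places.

4.91%

(1 + π) = (1 + i)/(1 + r) = 1.05800 / 1.00850 = 1.049083
Break-even inflation = 1.049083 − 1 → 4.91%.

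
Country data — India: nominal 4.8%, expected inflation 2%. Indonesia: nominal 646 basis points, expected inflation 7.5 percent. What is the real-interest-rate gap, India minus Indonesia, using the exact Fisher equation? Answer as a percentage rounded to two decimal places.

India: (1 + 0.0480)/(1 + 0.0200) − 1 = 2.7451%
Indonesia: (1 + 0.0646)/(1 + 0.0750) − 1 = -0.9674%
Differential = 2.7451% − (-0.9674%) = 3.7125% → 3.71%.

3.71%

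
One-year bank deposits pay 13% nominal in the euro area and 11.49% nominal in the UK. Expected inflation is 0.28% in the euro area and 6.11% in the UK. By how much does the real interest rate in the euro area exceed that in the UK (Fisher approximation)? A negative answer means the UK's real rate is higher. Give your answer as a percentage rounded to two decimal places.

7.34%

The euro area: 13% − 0.28% = 12.720%
The UK: 11.49% − 6.11% = 5.380%
Differential = 7.340% → 7.34%.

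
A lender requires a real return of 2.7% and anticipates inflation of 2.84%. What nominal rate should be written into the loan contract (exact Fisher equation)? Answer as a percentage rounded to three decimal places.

(1 + i) = (1 + r)(1 + π) = 1.02700 × 1.02840 = 1.0561668
i = 1.0561668 − 1, so the required nominal rate is 5.617%.

5.617%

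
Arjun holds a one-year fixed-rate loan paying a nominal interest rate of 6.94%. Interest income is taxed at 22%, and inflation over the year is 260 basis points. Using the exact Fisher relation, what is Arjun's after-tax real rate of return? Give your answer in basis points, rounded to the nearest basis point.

274 basis points

After-tax nominal return = 6.94% × (1 − 0.22) = 5.4132%.
1 + r = 1.054132 / 1.02600 = 1.027419
After-tax real rate = 1.027419 − 1 → 274 basis points.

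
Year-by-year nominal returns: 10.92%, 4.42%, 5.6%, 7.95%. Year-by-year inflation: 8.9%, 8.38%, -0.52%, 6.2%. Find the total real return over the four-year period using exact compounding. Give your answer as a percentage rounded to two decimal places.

5.89%

Compound the nominal returns: 1.1092 × 1.0442 × 1.0560 × 1.0795 = 1.320323.
Compound inflation: 1.0890 × 1.0838 × 0.9948 × 1.0620 = 1.246916.
Deflate: 1.320323 / 1.246916 = 1.058870.
Total real return = 1.058870 − 1 → 5.89%.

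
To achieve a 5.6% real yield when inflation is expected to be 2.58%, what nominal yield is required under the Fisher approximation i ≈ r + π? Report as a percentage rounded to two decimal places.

i ≈ r + π = 5.6% + 2.58% = 8.18%.

8.18%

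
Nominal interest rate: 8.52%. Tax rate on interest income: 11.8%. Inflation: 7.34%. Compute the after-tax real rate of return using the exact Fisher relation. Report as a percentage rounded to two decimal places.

0.16%

After-tax nominal return = 8.52% × (1 − 0.118) = 7.51464%.
1 + r = 1.0751464 / 1.07340 = 1.001627
After-tax real rate = 1.001627 − 1 → 0.16%.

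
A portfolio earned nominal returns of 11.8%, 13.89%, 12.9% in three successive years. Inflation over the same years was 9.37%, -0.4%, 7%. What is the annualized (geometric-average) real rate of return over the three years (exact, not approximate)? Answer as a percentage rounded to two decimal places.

Compound the nominal returns: 1.1180 × 1.1389 × 1.1290 = 1.43754464.
Compound inflation: 1.0937 × 0.9960 × 1.0700 = 1.16557796.
Deflate: 1.43754464 / 1.16557796 = 1.23333203.
Annualized real rate = 1.23333203^(1/3) − 1 = 7.2408% → 7.24%.

7.24%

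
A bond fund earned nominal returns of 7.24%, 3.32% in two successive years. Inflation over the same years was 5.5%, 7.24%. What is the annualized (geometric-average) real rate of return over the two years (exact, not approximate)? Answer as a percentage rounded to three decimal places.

Compound the nominal returns: 1.0724 × 1.0332 = 1.10800368.
Compound inflation: 1.0550 × 1.0724 = 1.13138200.
Deflate: 1.10800368 / 1.13138200 = 0.97933649.
Annualized real rate = 0.97933649^(1/2) − 1 = -1.0386% → -1.039%.

-1.039%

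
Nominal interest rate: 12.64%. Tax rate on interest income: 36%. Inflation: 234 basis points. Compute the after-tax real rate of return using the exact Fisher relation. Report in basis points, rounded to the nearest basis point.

562 basis points

After-tax nominal return = 12.64% × (1 − 0.36) = 8.0896%.
1 + r = 1.080896 / 1.02340 = 1.056181
After-tax real rate = 1.056181 − 1 → 562 basis points.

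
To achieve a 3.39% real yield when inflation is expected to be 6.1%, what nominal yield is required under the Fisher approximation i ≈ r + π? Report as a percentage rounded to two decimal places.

i ≈ r + π = 3.39% + 6.1% = 9.49%.

9.49%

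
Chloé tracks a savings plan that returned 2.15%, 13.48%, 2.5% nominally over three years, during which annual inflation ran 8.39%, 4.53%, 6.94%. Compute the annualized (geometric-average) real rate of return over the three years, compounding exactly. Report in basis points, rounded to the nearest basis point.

-65 basis points

Compound the nominal returns: 1.0215 × 1.1348 × 1.0250 = 1.18817816.
Compound inflation: 1.0839 × 1.0453 × 1.0694 = 1.21163092.
Deflate: 1.18817816 / 1.21163092 = 0.98064364.
Annualized real rate = 0.98064364^(1/3) − 1 = -0.6494% → -65 basis points.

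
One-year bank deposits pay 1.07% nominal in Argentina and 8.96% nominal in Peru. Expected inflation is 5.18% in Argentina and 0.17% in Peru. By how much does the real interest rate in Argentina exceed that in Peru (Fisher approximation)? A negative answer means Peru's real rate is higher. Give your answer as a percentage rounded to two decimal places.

Argentina: 1.07% − 5.18% = -4.110%
Peru: 8.96% − 0.17% = 8.790%
Differential = -12.900% → -12.90%.

-12.90%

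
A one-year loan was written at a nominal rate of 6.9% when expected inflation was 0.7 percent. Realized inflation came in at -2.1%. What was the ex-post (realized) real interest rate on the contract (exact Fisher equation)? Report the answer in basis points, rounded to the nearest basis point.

Ex-post: (1 + 0.0690)/(1 − 0.0210) − 1 = 9.1931%
So the realized real rate is 919 basis points.

919 basis points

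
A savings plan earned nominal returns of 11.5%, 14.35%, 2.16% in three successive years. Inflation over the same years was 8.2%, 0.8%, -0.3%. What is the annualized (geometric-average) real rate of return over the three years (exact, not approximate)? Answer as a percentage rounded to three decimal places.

Nominal growth factor = 1.1150 × 1.1435 × 1.0216 = 1.30254255
Price-level growth factor = 1.0820 × 1.0080 × 0.9970 = 1.08738403
Real growth factor = 1.30254255 / 1.08738403 = 1.19786802
Annualized real rate = 1.19786802^(1/3) − 1 = 6.2029% → 6.203%.

6.203%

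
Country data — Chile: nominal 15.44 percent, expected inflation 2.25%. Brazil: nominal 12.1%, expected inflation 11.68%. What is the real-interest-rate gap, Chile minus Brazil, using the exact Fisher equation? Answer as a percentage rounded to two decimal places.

Chile: (1 + 0.1544)/(1 + 0.0225) − 1 = 12.8998%
Brazil: (1 + 0.1210)/(1 + 0.1168) − 1 = 0.3761%
Differential = 12.8998% − 0.3761% = 12.5237% → 12.52%.

12.52%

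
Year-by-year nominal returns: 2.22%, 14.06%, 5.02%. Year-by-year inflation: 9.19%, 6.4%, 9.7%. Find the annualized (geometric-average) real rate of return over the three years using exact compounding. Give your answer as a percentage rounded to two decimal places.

-1.33%

Compound the nominal returns: 1.0222 × 1.1406 × 1.0502 = 1.22445057.
Compound inflation: 1.0919 × 1.0640 × 1.0970 = 1.27447442.
Deflate: 1.22445057 / 1.27447442 = 0.96074943.
Annualized real rate = 0.96074943^(1/3) − 1 = -1.3259% → -1.33%.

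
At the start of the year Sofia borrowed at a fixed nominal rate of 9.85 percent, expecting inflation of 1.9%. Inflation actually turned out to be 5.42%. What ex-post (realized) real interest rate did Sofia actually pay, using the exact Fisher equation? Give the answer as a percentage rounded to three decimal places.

Ex-post: (1 + 0.0985)/(1 + 0.0542) − 1 = 4.2022%
So the realized real rate is 4.202%.

4.202%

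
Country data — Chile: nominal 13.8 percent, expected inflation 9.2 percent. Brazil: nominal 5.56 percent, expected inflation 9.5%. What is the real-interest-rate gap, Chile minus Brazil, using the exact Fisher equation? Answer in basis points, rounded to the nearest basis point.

Chile: (1 + 0.1380)/(1 + 0.0920) − 1 = 4.2125%
Brazil: (1 + 0.0556)/(1 + 0.0950) − 1 = -3.5982%
Differential = 4.2125% − (-3.5982%) = 7.8106% → 781 basis points.

781 basis points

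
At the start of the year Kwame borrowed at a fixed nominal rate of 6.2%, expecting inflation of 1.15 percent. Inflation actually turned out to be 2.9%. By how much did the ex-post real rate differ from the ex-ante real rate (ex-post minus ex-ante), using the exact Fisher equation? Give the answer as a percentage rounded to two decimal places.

-1.79%

Ex-ante: (1 + 0.0620)/(1 + 0.0115) − 1 = 4.9926%
Ex-post: (1 + 0.0620)/(1 + 0.0290) − 1 = 3.2070%
Difference (ex-post − ex-ante) = -1.7856% → -1.79%.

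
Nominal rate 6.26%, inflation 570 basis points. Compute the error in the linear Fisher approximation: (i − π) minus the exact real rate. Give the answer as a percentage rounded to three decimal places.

Approximate: r ≈ 6.260% − 5.700% = 0.5600%
Exact: (1 + 0.0626)/(1 + 0.0570) − 1 = 0.5298%
Error = 0.5600% − 0.5298% = 0.0302% → 0.030%.

0.030%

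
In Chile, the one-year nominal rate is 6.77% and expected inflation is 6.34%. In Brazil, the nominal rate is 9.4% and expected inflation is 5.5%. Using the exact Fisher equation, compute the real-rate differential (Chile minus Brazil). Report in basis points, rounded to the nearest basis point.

Chile: (1 + 0.0677)/(1 + 0.0634) − 1 = 0.4044%
Brazil: (1 + 0.0940)/(1 + 0.0550) − 1 = 3.6967%
Differential = 0.4044% − 3.6967% = -3.2923% → -329 basis points.

-329 basis points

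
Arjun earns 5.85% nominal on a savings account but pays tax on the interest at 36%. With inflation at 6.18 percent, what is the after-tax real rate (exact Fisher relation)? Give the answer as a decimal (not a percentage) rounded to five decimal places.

After-tax nominal return = 5.85% × (1 − 0.36) = 3.7440%.
1 + r = 1.03744 / 1.06180 = 0.977058
After-tax real rate = 0.977058 − 1 → -0.02294.

-0.02294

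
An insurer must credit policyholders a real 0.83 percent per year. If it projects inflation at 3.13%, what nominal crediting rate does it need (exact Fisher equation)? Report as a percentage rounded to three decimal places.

(1 + i) = (1 + r)(1 + π) = 1.00830 × 1.03130 = 1.03985979
i = 1.03985979 − 1, so the required nominal rate is 3.986%.

3.986%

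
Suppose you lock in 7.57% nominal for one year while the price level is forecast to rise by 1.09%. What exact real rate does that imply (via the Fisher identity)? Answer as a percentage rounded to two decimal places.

6.41%

1 + r = 1.07570 / 1.01090 = 1.064101
r = 1.064101 − 1 = 6.4101%, i.e. 6.41%.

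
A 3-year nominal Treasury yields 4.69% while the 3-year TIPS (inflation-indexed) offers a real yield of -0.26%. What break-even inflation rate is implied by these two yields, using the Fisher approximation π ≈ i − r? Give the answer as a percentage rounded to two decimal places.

π ≈ i − r = 4.69% − (-0.26%) → 4.95%.

4.95%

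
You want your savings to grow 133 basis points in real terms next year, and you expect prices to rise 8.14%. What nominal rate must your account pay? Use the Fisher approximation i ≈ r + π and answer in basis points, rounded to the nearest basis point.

947 basis points

i ≈ r + π = 1.33% + 8.14% = 947 basis points.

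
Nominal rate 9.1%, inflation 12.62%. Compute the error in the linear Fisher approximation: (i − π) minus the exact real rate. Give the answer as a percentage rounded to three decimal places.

Approximate: r ≈ 9.100% − 12.620% = -3.5200%
Exact: (1 + 0.0910)/(1 + 0.1262) − 1 = -3.1256%
Error = -3.5200% − (-3.1256%) = -0.3944% → -0.394%.

-0.394%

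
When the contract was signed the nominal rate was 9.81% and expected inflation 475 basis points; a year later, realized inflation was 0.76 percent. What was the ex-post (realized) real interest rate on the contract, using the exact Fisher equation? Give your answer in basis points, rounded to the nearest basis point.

898 basis points

Ex-post: (1 + 0.0981)/(1 + 0.0076) − 1 = 8.9817%
So the realized real rate is 898 basis points.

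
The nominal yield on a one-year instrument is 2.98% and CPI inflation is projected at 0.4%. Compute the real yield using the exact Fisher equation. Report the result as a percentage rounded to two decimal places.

1 + r = 1.02980 / 1.00400 = 1.025697
r = 1.025697 − 1 = 2.5697%, i.e. 2.57%.

2.57%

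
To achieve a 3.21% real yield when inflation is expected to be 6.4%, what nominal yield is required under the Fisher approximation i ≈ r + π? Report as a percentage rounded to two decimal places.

9.61%

i ≈ r + π = 3.21% + 6.4% = 9.61%.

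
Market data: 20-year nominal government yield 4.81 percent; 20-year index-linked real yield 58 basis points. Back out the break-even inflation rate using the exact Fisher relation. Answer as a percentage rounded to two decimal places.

(1 + π) = (1 + i)/(1 + r) = 1.04810 / 1.00580 = 1.042056
Break-even inflation = 1.042056 − 1 → 4.21%.

4.21%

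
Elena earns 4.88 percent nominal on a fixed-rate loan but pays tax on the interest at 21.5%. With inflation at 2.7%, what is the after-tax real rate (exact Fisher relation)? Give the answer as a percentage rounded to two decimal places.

After-tax nominal return = 4.88% × (1 − 0.215) = 3.8308%.
1 + r = 1.038308 / 1.02700 = 1.011011
After-tax real rate = 1.011011 − 1 → 1.10%.

1.10%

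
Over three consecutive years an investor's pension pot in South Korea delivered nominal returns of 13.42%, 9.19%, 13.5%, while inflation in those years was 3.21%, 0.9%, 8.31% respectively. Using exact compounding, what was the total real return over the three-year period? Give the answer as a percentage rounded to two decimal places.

Nominal growth factor = 1.1342 × 1.0919 × 1.1350 = 1.405621
Price-level growth factor = 1.0321 × 1.0090 × 1.0831 = 1.127928
Real growth factor = 1.405621 / 1.127928 = 1.246197
Total real return = 1.246197 − 1 → 24.62%.

24.62%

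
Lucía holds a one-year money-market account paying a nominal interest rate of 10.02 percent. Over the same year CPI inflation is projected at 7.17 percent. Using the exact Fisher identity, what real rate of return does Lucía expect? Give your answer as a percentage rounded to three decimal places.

1 + r = 1.10020 / 1.07170 = 1.026593
r = 1.026593 − 1 = 2.6593%, i.e. 2.659%.

2.659%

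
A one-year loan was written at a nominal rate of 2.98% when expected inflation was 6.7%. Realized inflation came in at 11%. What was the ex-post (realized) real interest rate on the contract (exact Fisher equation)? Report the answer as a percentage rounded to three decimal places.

Ex-post: (1 + 0.0298)/(1 + 0.1100) − 1 = -7.2252%
So the realized real rate is -7.225%.

-7.225%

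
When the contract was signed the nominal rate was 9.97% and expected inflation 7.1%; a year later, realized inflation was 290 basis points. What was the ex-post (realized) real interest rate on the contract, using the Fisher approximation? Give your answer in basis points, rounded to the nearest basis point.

Ex-post: 9.97% − 2.9% = 7.070%
So the realized real rate is 707 basis points.

707 basis points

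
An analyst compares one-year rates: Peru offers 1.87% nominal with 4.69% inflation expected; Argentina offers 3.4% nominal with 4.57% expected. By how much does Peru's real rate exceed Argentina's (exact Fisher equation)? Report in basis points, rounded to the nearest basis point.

-157 basis points

Peru: (1 + 0.0187)/(1 + 0.0469) − 1 = -2.6937%
Argentina: (1 + 0.0340)/(1 + 0.0457) − 1 = -1.1189%
Differential = -2.6937% − (-1.1189%) = -1.5748% → -157 basis points.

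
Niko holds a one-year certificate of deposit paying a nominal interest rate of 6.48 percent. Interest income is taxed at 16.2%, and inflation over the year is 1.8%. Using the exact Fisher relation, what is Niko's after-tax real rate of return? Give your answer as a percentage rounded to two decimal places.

3.57%

After-tax nominal return = 6.48% × (1 − 0.162) = 5.43024%.
1 + r = 1.0543024 / 1.01800 = 1.035661
After-tax real rate = 1.035661 − 1 → 3.57%.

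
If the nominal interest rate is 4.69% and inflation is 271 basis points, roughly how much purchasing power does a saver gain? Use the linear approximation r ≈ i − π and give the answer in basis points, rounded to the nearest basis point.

r ≈ i − π = 4.69% − 2.71% = 198 basis points.

198 basis points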